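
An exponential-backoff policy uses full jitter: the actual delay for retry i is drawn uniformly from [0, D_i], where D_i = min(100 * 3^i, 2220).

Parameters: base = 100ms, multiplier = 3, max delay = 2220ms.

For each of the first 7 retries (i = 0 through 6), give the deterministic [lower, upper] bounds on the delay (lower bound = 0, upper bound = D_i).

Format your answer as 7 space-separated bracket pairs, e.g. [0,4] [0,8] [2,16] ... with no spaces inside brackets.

Computing bounds per retry:
  i=0: D_i=min(100*3^0,2220)=100, bounds=[0,100]
  i=1: D_i=min(100*3^1,2220)=300, bounds=[0,300]
  i=2: D_i=min(100*3^2,2220)=900, bounds=[0,900]
  i=3: D_i=min(100*3^3,2220)=2220, bounds=[0,2220]
  i=4: D_i=min(100*3^4,2220)=2220, bounds=[0,2220]
  i=5: D_i=min(100*3^5,2220)=2220, bounds=[0,2220]
  i=6: D_i=min(100*3^6,2220)=2220, bounds=[0,2220]

Answer: [0,100] [0,300] [0,900] [0,2220] [0,2220] [0,2220] [0,2220]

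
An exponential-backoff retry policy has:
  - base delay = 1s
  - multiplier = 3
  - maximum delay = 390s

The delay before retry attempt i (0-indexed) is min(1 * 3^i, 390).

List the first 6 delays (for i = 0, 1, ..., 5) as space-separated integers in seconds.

Answer: 1 3 9 27 81 243

Derivation:
Computing each delay:
  i=0: min(1*3^0, 390) = 1
  i=1: min(1*3^1, 390) = 3
  i=2: min(1*3^2, 390) = 9
  i=3: min(1*3^3, 390) = 27
  i=4: min(1*3^4, 390) = 81
  i=5: min(1*3^5, 390) = 243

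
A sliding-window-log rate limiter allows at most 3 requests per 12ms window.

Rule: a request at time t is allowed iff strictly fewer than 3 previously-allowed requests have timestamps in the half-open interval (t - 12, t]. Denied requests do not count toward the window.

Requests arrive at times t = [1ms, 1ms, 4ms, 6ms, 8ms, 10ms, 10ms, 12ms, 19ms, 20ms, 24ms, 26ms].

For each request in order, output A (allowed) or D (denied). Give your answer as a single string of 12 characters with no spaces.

Tracking allowed requests in the window:
  req#1 t=1ms: ALLOW
  req#2 t=1ms: ALLOW
  req#3 t=4ms: ALLOW
  req#4 t=6ms: DENY
  req#5 t=8ms: DENY
  req#6 t=10ms: DENY
  req#7 t=10ms: DENY
  req#8 t=12ms: DENY
  req#9 t=19ms: ALLOW
  req#10 t=20ms: ALLOW
  req#11 t=24ms: ALLOW
  req#12 t=26ms: DENY

Answer: AAADDDDDAAAD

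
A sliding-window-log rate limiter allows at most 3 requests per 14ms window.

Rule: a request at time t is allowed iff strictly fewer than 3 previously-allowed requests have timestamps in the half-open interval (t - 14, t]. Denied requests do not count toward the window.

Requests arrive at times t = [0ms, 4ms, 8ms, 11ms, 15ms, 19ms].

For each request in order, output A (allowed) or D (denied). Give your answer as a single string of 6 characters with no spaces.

Answer: AAADAA

Derivation:
Tracking allowed requests in the window:
  req#1 t=0ms: ALLOW
  req#2 t=4ms: ALLOW
  req#3 t=8ms: ALLOW
  req#4 t=11ms: DENY
  req#5 t=15ms: ALLOW
  req#6 t=19ms: ALLOW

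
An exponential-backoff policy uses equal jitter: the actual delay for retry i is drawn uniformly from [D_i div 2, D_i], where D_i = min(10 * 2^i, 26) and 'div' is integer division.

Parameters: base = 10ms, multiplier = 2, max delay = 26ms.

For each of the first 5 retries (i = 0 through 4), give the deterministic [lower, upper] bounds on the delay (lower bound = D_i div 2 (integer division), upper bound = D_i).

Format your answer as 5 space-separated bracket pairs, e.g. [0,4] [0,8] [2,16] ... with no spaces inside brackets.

Answer: [5,10] [10,20] [13,26] [13,26] [13,26]

Derivation:
Computing bounds per retry:
  i=0: D_i=min(10*2^0,26)=10, bounds=[5,10]
  i=1: D_i=min(10*2^1,26)=20, bounds=[10,20]
  i=2: D_i=min(10*2^2,26)=26, bounds=[13,26]
  i=3: D_i=min(10*2^3,26)=26, bounds=[13,26]
  i=4: D_i=min(10*2^4,26)=26, bounds=[13,26]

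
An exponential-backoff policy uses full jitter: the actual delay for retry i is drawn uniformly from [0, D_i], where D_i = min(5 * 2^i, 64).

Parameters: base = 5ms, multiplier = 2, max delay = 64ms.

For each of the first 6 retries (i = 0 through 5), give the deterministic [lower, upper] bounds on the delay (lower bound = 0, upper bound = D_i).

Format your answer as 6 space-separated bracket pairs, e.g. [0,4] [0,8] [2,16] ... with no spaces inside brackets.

Computing bounds per retry:
  i=0: D_i=min(5*2^0,64)=5, bounds=[0,5]
  i=1: D_i=min(5*2^1,64)=10, bounds=[0,10]
  i=2: D_i=min(5*2^2,64)=20, bounds=[0,20]
  i=3: D_i=min(5*2^3,64)=40, bounds=[0,40]
  i=4: D_i=min(5*2^4,64)=64, bounds=[0,64]
  i=5: D_i=min(5*2^5,64)=64, bounds=[0,64]

Answer: [0,5] [0,10] [0,20] [0,40] [0,64] [0,64]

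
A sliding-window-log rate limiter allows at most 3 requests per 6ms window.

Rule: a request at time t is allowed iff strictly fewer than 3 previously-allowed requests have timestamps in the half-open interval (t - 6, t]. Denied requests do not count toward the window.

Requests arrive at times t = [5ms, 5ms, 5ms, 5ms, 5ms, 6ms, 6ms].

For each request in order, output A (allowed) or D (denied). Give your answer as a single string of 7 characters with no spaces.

Answer: AAADDDD

Derivation:
Tracking allowed requests in the window:
  req#1 t=5ms: ALLOW
  req#2 t=5ms: ALLOW
  req#3 t=5ms: ALLOW
  req#4 t=5ms: DENY
  req#5 t=5ms: DENY
  req#6 t=6ms: DENY
  req#7 t=6ms: DENY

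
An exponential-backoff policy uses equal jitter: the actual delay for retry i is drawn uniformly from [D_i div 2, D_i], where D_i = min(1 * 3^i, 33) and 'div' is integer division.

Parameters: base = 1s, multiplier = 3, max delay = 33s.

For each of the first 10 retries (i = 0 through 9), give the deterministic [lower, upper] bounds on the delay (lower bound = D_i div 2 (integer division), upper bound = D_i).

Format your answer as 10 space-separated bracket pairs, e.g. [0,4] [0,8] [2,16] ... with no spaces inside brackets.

Answer: [0,1] [1,3] [4,9] [13,27] [16,33] [16,33] [16,33] [16,33] [16,33] [16,33]

Derivation:
Computing bounds per retry:
  i=0: D_i=min(1*3^0,33)=1, bounds=[0,1]
  i=1: D_i=min(1*3^1,33)=3, bounds=[1,3]
  i=2: D_i=min(1*3^2,33)=9, bounds=[4,9]
  i=3: D_i=min(1*3^3,33)=27, bounds=[13,27]
  i=4: D_i=min(1*3^4,33)=33, bounds=[16,33]
  i=5: D_i=min(1*3^5,33)=33, bounds=[16,33]
  i=6: D_i=min(1*3^6,33)=33, bounds=[16,33]
  i=7: D_i=min(1*3^7,33)=33, bounds=[16,33]
  i=8: D_i=min(1*3^8,33)=33, bounds=[16,33]
  i=9: D_i=min(1*3^9,33)=33, bounds=[16,33]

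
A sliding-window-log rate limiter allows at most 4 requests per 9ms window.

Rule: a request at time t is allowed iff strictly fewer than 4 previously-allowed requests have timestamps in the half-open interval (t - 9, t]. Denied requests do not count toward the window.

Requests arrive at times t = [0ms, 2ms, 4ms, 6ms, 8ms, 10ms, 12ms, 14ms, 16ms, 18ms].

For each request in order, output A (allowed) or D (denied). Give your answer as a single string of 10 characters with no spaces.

Answer: AAAADAAAAD

Derivation:
Tracking allowed requests in the window:
  req#1 t=0ms: ALLOW
  req#2 t=2ms: ALLOW
  req#3 t=4ms: ALLOW
  req#4 t=6ms: ALLOW
  req#5 t=8ms: DENY
  req#6 t=10ms: ALLOW
  req#7 t=12ms: ALLOW
  req#8 t=14ms: ALLOW
  req#9 t=16ms: ALLOW
  req#10 t=18ms: DENY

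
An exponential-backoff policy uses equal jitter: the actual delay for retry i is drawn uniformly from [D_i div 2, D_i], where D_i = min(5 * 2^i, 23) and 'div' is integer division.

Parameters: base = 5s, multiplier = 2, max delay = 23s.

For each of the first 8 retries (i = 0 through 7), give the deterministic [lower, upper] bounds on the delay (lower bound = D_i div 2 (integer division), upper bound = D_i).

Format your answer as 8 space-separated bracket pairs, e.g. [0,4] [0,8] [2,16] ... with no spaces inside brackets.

Computing bounds per retry:
  i=0: D_i=min(5*2^0,23)=5, bounds=[2,5]
  i=1: D_i=min(5*2^1,23)=10, bounds=[5,10]
  i=2: D_i=min(5*2^2,23)=20, bounds=[10,20]
  i=3: D_i=min(5*2^3,23)=23, bounds=[11,23]
  i=4: D_i=min(5*2^4,23)=23, bounds=[11,23]
  i=5: D_i=min(5*2^5,23)=23, bounds=[11,23]
  i=6: D_i=min(5*2^6,23)=23, bounds=[11,23]
  i=7: D_i=min(5*2^7,23)=23, bounds=[11,23]

Answer: [2,5] [5,10] [10,20] [11,23] [11,23] [11,23] [11,23] [11,23]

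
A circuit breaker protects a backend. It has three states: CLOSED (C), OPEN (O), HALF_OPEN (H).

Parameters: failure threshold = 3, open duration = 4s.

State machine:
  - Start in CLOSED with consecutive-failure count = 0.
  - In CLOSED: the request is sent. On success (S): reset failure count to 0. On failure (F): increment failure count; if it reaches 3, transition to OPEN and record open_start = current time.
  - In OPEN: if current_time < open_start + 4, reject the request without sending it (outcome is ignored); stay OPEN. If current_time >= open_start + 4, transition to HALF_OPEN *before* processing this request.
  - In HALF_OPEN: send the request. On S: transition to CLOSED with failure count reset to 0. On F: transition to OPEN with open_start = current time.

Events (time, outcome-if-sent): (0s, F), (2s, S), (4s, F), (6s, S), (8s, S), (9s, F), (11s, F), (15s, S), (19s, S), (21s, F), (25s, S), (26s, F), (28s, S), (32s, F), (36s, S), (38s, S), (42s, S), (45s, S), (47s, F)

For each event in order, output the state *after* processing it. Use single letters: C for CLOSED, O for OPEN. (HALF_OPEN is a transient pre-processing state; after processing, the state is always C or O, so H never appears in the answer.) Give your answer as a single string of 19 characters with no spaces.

Answer: CCCCCCCCCCCCCCCCCCC

Derivation:
State after each event:
  event#1 t=0s outcome=F: state=CLOSED
  event#2 t=2s outcome=S: state=CLOSED
  event#3 t=4s outcome=F: state=CLOSED
  event#4 t=6s outcome=S: state=CLOSED
  event#5 t=8s outcome=S: state=CLOSED
  event#6 t=9s outcome=F: state=CLOSED
  event#7 t=11s outcome=F: state=CLOSED
  event#8 t=15s outcome=S: state=CLOSED
  event#9 t=19s outcome=S: state=CLOSED
  event#10 t=21s outcome=F: state=CLOSED
  event#11 t=25s outcome=S: state=CLOSED
  event#12 t=26s outcome=F: state=CLOSED
  event#13 t=28s outcome=S: state=CLOSED
  event#14 t=32s outcome=F: state=CLOSED
  event#15 t=36s outcome=S: state=CLOSED
  event#16 t=38s outcome=S: state=CLOSED
  event#17 t=42s outcome=S: state=CLOSED
  event#18 t=45s outcome=S: state=CLOSED
  event#19 t=47s outcome=F: state=CLOSED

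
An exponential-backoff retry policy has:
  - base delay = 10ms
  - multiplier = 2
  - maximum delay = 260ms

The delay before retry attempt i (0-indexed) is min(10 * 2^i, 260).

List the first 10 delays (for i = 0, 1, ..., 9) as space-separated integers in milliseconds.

Answer: 10 20 40 80 160 260 260 260 260 260

Derivation:
Computing each delay:
  i=0: min(10*2^0, 260) = 10
  i=1: min(10*2^1, 260) = 20
  i=2: min(10*2^2, 260) = 40
  i=3: min(10*2^3, 260) = 80
  i=4: min(10*2^4, 260) = 160
  i=5: min(10*2^5, 260) = 260
  i=6: min(10*2^6, 260) = 260
  i=7: min(10*2^7, 260) = 260
  i=8: min(10*2^8, 260) = 260
  i=9: min(10*2^9, 260) = 260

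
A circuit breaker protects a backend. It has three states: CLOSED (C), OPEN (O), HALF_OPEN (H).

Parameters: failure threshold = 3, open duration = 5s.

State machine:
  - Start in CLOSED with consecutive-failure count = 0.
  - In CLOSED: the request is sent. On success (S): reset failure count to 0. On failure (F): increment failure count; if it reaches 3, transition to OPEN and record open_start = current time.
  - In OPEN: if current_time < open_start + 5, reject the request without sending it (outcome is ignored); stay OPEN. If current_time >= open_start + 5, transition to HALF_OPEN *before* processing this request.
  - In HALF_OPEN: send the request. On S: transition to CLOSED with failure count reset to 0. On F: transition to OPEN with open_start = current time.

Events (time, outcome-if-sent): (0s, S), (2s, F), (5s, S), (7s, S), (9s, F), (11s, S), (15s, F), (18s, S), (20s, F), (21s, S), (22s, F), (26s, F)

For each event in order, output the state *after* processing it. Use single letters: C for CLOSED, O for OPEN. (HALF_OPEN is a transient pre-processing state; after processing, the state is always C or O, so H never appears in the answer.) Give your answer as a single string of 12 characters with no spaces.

Answer: CCCCCCCCCCCC

Derivation:
State after each event:
  event#1 t=0s outcome=S: state=CLOSED
  event#2 t=2s outcome=F: state=CLOSED
  event#3 t=5s outcome=S: state=CLOSED
  event#4 t=7s outcome=S: state=CLOSED
  event#5 t=9s outcome=F: state=CLOSED
  event#6 t=11s outcome=S: state=CLOSED
  event#7 t=15s outcome=F: state=CLOSED
  event#8 t=18s outcome=S: state=CLOSED
  event#9 t=20s outcome=F: state=CLOSED
  event#10 t=21s outcome=S: state=CLOSED
  event#11 t=22s outcome=F: state=CLOSED
  event#12 t=26s outcome=F: state=CLOSED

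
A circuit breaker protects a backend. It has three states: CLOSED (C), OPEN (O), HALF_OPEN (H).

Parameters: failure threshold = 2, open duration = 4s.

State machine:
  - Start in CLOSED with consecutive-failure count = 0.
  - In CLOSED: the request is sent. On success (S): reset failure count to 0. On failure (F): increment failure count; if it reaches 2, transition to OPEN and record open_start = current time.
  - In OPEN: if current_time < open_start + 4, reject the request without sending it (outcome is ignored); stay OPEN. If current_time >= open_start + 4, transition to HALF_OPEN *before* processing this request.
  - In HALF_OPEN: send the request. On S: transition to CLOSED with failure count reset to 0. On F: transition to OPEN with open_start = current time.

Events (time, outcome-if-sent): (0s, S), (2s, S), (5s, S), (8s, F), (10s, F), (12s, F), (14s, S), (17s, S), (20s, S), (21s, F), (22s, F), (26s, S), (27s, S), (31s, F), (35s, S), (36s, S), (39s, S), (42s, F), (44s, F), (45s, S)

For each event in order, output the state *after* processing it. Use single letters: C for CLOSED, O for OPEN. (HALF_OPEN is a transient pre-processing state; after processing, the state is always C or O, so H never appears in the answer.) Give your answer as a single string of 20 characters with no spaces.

Answer: CCCCOOCCCCOCCCCCCCOO

Derivation:
State after each event:
  event#1 t=0s outcome=S: state=CLOSED
  event#2 t=2s outcome=S: state=CLOSED
  event#3 t=5s outcome=S: state=CLOSED
  event#4 t=8s outcome=F: state=CLOSED
  event#5 t=10s outcome=F: state=OPEN
  event#6 t=12s outcome=F: state=OPEN
  event#7 t=14s outcome=S: state=CLOSED
  event#8 t=17s outcome=S: state=CLOSED
  event#9 t=20s outcome=S: state=CLOSED
  event#10 t=21s outcome=F: state=CLOSED
  event#11 t=22s outcome=F: state=OPEN
  event#12 t=26s outcome=S: state=CLOSED
  event#13 t=27s outcome=S: state=CLOSED
  event#14 t=31s outcome=F: state=CLOSED
  event#15 t=35s outcome=S: state=CLOSED
  event#16 t=36s outcome=S: state=CLOSED
  event#17 t=39s outcome=S: state=CLOSED
  event#18 t=42s outcome=F: state=CLOSED
  event#19 t=44s outcome=F: state=OPEN
  event#20 t=45s outcome=S: state=OPEN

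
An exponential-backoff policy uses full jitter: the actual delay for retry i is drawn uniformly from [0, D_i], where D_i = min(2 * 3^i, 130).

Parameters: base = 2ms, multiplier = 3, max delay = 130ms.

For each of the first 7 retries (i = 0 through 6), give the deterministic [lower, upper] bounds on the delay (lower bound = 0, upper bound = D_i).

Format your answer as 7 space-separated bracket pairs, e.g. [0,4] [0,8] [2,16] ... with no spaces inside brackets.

Computing bounds per retry:
  i=0: D_i=min(2*3^0,130)=2, bounds=[0,2]
  i=1: D_i=min(2*3^1,130)=6, bounds=[0,6]
  i=2: D_i=min(2*3^2,130)=18, bounds=[0,18]
  i=3: D_i=min(2*3^3,130)=54, bounds=[0,54]
  i=4: D_i=min(2*3^4,130)=130, bounds=[0,130]
  i=5: D_i=min(2*3^5,130)=130, bounds=[0,130]
  i=6: D_i=min(2*3^6,130)=130, bounds=[0,130]

Answer: [0,2] [0,6] [0,18] [0,54] [0,130] [0,130] [0,130]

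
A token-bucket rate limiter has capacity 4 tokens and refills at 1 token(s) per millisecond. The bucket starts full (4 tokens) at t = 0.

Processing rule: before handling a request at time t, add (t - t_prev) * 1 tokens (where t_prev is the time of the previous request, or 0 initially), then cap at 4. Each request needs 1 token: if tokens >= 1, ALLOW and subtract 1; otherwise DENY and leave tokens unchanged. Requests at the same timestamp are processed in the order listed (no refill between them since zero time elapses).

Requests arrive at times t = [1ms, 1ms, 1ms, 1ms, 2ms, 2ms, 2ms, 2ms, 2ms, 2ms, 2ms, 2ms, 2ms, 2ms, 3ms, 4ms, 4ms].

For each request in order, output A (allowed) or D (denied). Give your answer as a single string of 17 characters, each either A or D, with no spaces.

Simulating step by step:
  req#1 t=1ms: ALLOW
  req#2 t=1ms: ALLOW
  req#3 t=1ms: ALLOW
  req#4 t=1ms: ALLOW
  req#5 t=2ms: ALLOW
  req#6 t=2ms: DENY
  req#7 t=2ms: DENY
  req#8 t=2ms: DENY
  req#9 t=2ms: DENY
  req#10 t=2ms: DENY
  req#11 t=2ms: DENY
  req#12 t=2ms: DENY
  req#13 t=2ms: DENY
  req#14 t=2ms: DENY
  req#15 t=3ms: ALLOW
  req#16 t=4ms: ALLOW
  req#17 t=4ms: DENY

Answer: AAAAADDDDDDDDDAAD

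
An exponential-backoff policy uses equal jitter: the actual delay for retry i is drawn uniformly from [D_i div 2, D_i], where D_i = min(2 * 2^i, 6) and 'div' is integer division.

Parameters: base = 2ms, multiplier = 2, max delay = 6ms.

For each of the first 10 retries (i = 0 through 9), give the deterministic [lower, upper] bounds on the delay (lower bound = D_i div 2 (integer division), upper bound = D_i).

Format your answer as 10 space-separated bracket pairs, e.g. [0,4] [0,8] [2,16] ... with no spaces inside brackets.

Answer: [1,2] [2,4] [3,6] [3,6] [3,6] [3,6] [3,6] [3,6] [3,6] [3,6]

Derivation:
Computing bounds per retry:
  i=0: D_i=min(2*2^0,6)=2, bounds=[1,2]
  i=1: D_i=min(2*2^1,6)=4, bounds=[2,4]
  i=2: D_i=min(2*2^2,6)=6, bounds=[3,6]
  i=3: D_i=min(2*2^3,6)=6, bounds=[3,6]
  i=4: D_i=min(2*2^4,6)=6, bounds=[3,6]
  i=5: D_i=min(2*2^5,6)=6, bounds=[3,6]
  i=6: D_i=min(2*2^6,6)=6, bounds=[3,6]
  i=7: D_i=min(2*2^7,6)=6, bounds=[3,6]
  i=8: D_i=min(2*2^8,6)=6, bounds=[3,6]
  i=9: D_i=min(2*2^9,6)=6, bounds=[3,6]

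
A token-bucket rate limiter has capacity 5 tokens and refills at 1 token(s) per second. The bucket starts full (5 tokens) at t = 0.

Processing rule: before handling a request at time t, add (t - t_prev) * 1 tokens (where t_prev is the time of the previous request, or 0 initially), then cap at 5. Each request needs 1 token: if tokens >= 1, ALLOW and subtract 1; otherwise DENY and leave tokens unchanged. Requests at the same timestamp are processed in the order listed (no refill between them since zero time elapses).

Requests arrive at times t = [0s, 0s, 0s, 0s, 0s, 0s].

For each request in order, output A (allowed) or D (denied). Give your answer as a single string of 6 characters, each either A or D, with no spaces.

Simulating step by step:
  req#1 t=0s: ALLOW
  req#2 t=0s: ALLOW
  req#3 t=0s: ALLOW
  req#4 t=0s: ALLOW
  req#5 t=0s: ALLOW
  req#6 t=0s: DENY

Answer: AAAAAD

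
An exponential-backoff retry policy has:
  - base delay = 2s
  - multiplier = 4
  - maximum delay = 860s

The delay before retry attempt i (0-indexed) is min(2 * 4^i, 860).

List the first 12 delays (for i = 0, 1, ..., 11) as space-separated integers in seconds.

Computing each delay:
  i=0: min(2*4^0, 860) = 2
  i=1: min(2*4^1, 860) = 8
  i=2: min(2*4^2, 860) = 32
  i=3: min(2*4^3, 860) = 128
  i=4: min(2*4^4, 860) = 512
  i=5: min(2*4^5, 860) = 860
  i=6: min(2*4^6, 860) = 860
  i=7: min(2*4^7, 860) = 860
  i=8: min(2*4^8, 860) = 860
  i=9: min(2*4^9, 860) = 860
  i=10: min(2*4^10, 860) = 860
  i=11: min(2*4^11, 860) = 860

Answer: 2 8 32 128 512 860 860 860 860 860 860 860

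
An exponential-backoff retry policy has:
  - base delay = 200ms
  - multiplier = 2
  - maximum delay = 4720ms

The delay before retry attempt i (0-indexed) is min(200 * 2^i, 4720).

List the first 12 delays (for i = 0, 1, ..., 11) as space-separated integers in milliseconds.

Answer: 200 400 800 1600 3200 4720 4720 4720 4720 4720 4720 4720

Derivation:
Computing each delay:
  i=0: min(200*2^0, 4720) = 200
  i=1: min(200*2^1, 4720) = 400
  i=2: min(200*2^2, 4720) = 800
  i=3: min(200*2^3, 4720) = 1600
  i=4: min(200*2^4, 4720) = 3200
  i=5: min(200*2^5, 4720) = 4720
  i=6: min(200*2^6, 4720) = 4720
  i=7: min(200*2^7, 4720) = 4720
  i=8: min(200*2^8, 4720) = 4720
  i=9: min(200*2^9, 4720) = 4720
  i=10: min(200*2^10, 4720) = 4720
  i=11: min(200*2^11, 4720) = 4720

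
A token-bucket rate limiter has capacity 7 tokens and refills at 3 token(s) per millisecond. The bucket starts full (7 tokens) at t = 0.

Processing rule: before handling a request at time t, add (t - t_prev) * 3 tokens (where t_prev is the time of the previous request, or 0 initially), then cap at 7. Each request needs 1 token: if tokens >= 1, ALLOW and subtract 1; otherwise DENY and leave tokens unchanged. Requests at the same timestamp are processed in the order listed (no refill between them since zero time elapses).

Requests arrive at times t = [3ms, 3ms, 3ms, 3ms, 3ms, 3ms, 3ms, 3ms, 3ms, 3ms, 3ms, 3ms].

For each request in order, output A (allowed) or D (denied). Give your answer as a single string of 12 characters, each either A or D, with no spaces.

Answer: AAAAAAADDDDD

Derivation:
Simulating step by step:
  req#1 t=3ms: ALLOW
  req#2 t=3ms: ALLOW
  req#3 t=3ms: ALLOW
  req#4 t=3ms: ALLOW
  req#5 t=3ms: ALLOW
  req#6 t=3ms: ALLOW
  req#7 t=3ms: ALLOW
  req#8 t=3ms: DENY
  req#9 t=3ms: DENY
  req#10 t=3ms: DENY
  req#11 t=3ms: DENY
  req#12 t=3ms: DENY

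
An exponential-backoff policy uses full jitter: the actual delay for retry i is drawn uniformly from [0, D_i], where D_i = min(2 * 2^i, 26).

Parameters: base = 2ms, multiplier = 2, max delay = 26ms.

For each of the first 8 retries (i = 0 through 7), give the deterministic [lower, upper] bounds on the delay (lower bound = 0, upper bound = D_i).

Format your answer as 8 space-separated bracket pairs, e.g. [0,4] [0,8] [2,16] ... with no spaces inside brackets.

Computing bounds per retry:
  i=0: D_i=min(2*2^0,26)=2, bounds=[0,2]
  i=1: D_i=min(2*2^1,26)=4, bounds=[0,4]
  i=2: D_i=min(2*2^2,26)=8, bounds=[0,8]
  i=3: D_i=min(2*2^3,26)=16, bounds=[0,16]
  i=4: D_i=min(2*2^4,26)=26, bounds=[0,26]
  i=5: D_i=min(2*2^5,26)=26, bounds=[0,26]
  i=6: D_i=min(2*2^6,26)=26, bounds=[0,26]
  i=7: D_i=min(2*2^7,26)=26, bounds=[0,26]

Answer: [0,2] [0,4] [0,8] [0,16] [0,26] [0,26] [0,26] [0,26]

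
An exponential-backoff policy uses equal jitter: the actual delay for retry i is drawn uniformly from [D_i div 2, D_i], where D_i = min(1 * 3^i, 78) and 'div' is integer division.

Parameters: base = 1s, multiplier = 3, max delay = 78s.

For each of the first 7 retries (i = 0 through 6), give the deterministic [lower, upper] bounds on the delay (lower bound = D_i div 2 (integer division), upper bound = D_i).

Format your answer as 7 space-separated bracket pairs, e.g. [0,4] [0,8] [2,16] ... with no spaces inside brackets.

Answer: [0,1] [1,3] [4,9] [13,27] [39,78] [39,78] [39,78]

Derivation:
Computing bounds per retry:
  i=0: D_i=min(1*3^0,78)=1, bounds=[0,1]
  i=1: D_i=min(1*3^1,78)=3, bounds=[1,3]
  i=2: D_i=min(1*3^2,78)=9, bounds=[4,9]
  i=3: D_i=min(1*3^3,78)=27, bounds=[13,27]
  i=4: D_i=min(1*3^4,78)=78, bounds=[39,78]
  i=5: D_i=min(1*3^5,78)=78, bounds=[39,78]
  i=6: D_i=min(1*3^6,78)=78, bounds=[39,78]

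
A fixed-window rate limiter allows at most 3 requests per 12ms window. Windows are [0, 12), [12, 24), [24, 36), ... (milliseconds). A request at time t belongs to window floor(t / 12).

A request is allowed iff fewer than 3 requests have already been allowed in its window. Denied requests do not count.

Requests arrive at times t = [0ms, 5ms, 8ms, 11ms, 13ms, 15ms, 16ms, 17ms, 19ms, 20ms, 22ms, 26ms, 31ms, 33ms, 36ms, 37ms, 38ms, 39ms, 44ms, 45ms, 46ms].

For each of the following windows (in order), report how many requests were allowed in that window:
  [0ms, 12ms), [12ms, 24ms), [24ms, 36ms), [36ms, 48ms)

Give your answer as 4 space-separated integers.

Processing requests:
  req#1 t=0ms (window 0): ALLOW
  req#2 t=5ms (window 0): ALLOW
  req#3 t=8ms (window 0): ALLOW
  req#4 t=11ms (window 0): DENY
  req#5 t=13ms (window 1): ALLOW
  req#6 t=15ms (window 1): ALLOW
  req#7 t=16ms (window 1): ALLOW
  req#8 t=17ms (window 1): DENY
  req#9 t=19ms (window 1): DENY
  req#10 t=20ms (window 1): DENY
  req#11 t=22ms (window 1): DENY
  req#12 t=26ms (window 2): ALLOW
  req#13 t=31ms (window 2): ALLOW
  req#14 t=33ms (window 2): ALLOW
  req#15 t=36ms (window 3): ALLOW
  req#16 t=37ms (window 3): ALLOW
  req#17 t=38ms (window 3): ALLOW
  req#18 t=39ms (window 3): DENY
  req#19 t=44ms (window 3): DENY
  req#20 t=45ms (window 3): DENY
  req#21 t=46ms (window 3): DENY

Allowed counts by window: 3 3 3 3

Answer: 3 3 3 3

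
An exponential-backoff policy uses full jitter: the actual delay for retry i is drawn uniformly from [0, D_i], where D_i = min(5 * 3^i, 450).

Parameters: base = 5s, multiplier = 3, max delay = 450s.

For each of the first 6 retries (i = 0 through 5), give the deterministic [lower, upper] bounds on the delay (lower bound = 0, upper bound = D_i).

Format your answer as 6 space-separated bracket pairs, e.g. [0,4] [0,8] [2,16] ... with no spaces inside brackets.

Answer: [0,5] [0,15] [0,45] [0,135] [0,405] [0,450]

Derivation:
Computing bounds per retry:
  i=0: D_i=min(5*3^0,450)=5, bounds=[0,5]
  i=1: D_i=min(5*3^1,450)=15, bounds=[0,15]
  i=2: D_i=min(5*3^2,450)=45, bounds=[0,45]
  i=3: D_i=min(5*3^3,450)=135, bounds=[0,135]
  i=4: D_i=min(5*3^4,450)=405, bounds=[0,405]
  i=5: D_i=min(5*3^5,450)=450, bounds=[0,450]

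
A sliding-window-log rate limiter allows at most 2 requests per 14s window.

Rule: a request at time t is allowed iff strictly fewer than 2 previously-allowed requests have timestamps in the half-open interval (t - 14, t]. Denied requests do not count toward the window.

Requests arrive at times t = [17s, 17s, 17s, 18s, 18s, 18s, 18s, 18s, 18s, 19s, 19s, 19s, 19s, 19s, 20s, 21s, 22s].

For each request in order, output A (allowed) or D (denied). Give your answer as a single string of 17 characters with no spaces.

Tracking allowed requests in the window:
  req#1 t=17s: ALLOW
  req#2 t=17s: ALLOW
  req#3 t=17s: DENY
  req#4 t=18s: DENY
  req#5 t=18s: DENY
  req#6 t=18s: DENY
  req#7 t=18s: DENY
  req#8 t=18s: DENY
  req#9 t=18s: DENY
  req#10 t=19s: DENY
  req#11 t=19s: DENY
  req#12 t=19s: DENY
  req#13 t=19s: DENY
  req#14 t=19s: DENY
  req#15 t=20s: DENY
  req#16 t=21s: DENY
  req#17 t=22s: DENY

Answer: AADDDDDDDDDDDDDDD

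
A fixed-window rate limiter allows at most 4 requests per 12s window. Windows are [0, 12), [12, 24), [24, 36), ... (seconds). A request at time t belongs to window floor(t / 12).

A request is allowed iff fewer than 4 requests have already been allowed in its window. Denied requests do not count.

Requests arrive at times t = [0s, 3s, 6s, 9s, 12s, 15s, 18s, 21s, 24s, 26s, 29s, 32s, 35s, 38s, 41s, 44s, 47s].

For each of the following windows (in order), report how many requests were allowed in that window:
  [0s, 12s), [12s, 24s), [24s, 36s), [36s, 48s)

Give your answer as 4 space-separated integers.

Processing requests:
  req#1 t=0s (window 0): ALLOW
  req#2 t=3s (window 0): ALLOW
  req#3 t=6s (window 0): ALLOW
  req#4 t=9s (window 0): ALLOW
  req#5 t=12s (window 1): ALLOW
  req#6 t=15s (window 1): ALLOW
  req#7 t=18s (window 1): ALLOW
  req#8 t=21s (window 1): ALLOW
  req#9 t=24s (window 2): ALLOW
  req#10 t=26s (window 2): ALLOW
  req#11 t=29s (window 2): ALLOW
  req#12 t=32s (window 2): ALLOW
  req#13 t=35s (window 2): DENY
  req#14 t=38s (window 3): ALLOW
  req#15 t=41s (window 3): ALLOW
  req#16 t=44s (window 3): ALLOW
  req#17 t=47s (window 3): ALLOW

Allowed counts by window: 4 4 4 4

Answer: 4 4 4 4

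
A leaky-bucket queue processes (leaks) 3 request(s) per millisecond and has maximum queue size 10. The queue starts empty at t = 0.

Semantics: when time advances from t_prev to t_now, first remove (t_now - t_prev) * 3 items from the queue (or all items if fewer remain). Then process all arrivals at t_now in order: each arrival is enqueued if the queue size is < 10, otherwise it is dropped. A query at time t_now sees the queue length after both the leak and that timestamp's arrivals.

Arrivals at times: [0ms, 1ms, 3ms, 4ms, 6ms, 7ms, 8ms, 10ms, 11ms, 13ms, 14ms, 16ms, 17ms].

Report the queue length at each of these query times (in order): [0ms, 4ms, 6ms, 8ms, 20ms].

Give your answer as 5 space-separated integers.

Queue lengths at query times:
  query t=0ms: backlog = 1
  query t=4ms: backlog = 1
  query t=6ms: backlog = 1
  query t=8ms: backlog = 1
  query t=20ms: backlog = 0

Answer: 1 1 1 1 0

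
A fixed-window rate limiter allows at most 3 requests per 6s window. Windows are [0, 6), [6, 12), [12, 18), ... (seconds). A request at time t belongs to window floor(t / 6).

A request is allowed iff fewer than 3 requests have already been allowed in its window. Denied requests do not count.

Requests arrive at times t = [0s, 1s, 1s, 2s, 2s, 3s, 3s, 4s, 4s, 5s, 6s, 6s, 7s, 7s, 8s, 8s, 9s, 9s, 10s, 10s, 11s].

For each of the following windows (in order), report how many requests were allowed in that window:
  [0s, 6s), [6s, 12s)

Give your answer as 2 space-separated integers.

Answer: 3 3

Derivation:
Processing requests:
  req#1 t=0s (window 0): ALLOW
  req#2 t=1s (window 0): ALLOW
  req#3 t=1s (window 0): ALLOW
  req#4 t=2s (window 0): DENY
  req#5 t=2s (window 0): DENY
  req#6 t=3s (window 0): DENY
  req#7 t=3s (window 0): DENY
  req#8 t=4s (window 0): DENY
  req#9 t=4s (window 0): DENY
  req#10 t=5s (window 0): DENY
  req#11 t=6s (window 1): ALLOW
  req#12 t=6s (window 1): ALLOW
  req#13 t=7s (window 1): ALLOW
  req#14 t=7s (window 1): DENY
  req#15 t=8s (window 1): DENY
  req#16 t=8s (window 1): DENY
  req#17 t=9s (window 1): DENY
  req#18 t=9s (window 1): DENY
  req#19 t=10s (window 1): DENY
  req#20 t=10s (window 1): DENY
  req#21 t=11s (window 1): DENY

Allowed counts by window: 3 3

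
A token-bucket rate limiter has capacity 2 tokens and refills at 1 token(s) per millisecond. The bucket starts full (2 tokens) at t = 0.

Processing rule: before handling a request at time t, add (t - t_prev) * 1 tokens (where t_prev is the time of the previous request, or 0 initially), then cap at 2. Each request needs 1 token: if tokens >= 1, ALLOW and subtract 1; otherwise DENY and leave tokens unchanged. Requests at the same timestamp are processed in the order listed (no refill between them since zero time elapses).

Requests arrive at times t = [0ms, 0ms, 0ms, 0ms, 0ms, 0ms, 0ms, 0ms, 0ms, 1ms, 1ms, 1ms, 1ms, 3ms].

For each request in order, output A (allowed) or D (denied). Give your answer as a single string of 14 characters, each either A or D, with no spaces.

Answer: AADDDDDDDADDDA

Derivation:
Simulating step by step:
  req#1 t=0ms: ALLOW
  req#2 t=0ms: ALLOW
  req#3 t=0ms: DENY
  req#4 t=0ms: DENY
  req#5 t=0ms: DENY
  req#6 t=0ms: DENY
  req#7 t=0ms: DENY
  req#8 t=0ms: DENY
  req#9 t=0ms: DENY
  req#10 t=1ms: ALLOW
  req#11 t=1ms: DENY
  req#12 t=1ms: DENY
  req#13 t=1ms: DENY
  req#14 t=3ms: ALLOW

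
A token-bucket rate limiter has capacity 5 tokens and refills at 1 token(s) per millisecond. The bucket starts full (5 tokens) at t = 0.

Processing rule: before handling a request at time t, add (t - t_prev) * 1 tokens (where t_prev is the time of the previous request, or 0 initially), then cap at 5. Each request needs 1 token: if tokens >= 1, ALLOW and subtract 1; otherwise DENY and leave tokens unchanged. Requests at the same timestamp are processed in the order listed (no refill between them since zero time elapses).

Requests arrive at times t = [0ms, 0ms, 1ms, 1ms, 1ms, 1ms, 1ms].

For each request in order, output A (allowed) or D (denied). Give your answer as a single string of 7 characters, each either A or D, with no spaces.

Simulating step by step:
  req#1 t=0ms: ALLOW
  req#2 t=0ms: ALLOW
  req#3 t=1ms: ALLOW
  req#4 t=1ms: ALLOW
  req#5 t=1ms: ALLOW
  req#6 t=1ms: ALLOW
  req#7 t=1ms: DENY

Answer: AAAAAAD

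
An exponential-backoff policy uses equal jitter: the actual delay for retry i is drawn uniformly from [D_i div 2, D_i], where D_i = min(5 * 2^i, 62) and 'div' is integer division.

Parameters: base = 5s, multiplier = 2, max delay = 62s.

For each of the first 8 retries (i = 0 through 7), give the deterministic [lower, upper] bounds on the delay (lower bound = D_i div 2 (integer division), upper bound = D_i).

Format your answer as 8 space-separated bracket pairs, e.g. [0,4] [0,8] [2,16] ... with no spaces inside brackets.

Answer: [2,5] [5,10] [10,20] [20,40] [31,62] [31,62] [31,62] [31,62]

Derivation:
Computing bounds per retry:
  i=0: D_i=min(5*2^0,62)=5, bounds=[2,5]
  i=1: D_i=min(5*2^1,62)=10, bounds=[5,10]
  i=2: D_i=min(5*2^2,62)=20, bounds=[10,20]
  i=3: D_i=min(5*2^3,62)=40, bounds=[20,40]
  i=4: D_i=min(5*2^4,62)=62, bounds=[31,62]
  i=5: D_i=min(5*2^5,62)=62, bounds=[31,62]
  i=6: D_i=min(5*2^6,62)=62, bounds=[31,62]
  i=7: D_i=min(5*2^7,62)=62, bounds=[31,62]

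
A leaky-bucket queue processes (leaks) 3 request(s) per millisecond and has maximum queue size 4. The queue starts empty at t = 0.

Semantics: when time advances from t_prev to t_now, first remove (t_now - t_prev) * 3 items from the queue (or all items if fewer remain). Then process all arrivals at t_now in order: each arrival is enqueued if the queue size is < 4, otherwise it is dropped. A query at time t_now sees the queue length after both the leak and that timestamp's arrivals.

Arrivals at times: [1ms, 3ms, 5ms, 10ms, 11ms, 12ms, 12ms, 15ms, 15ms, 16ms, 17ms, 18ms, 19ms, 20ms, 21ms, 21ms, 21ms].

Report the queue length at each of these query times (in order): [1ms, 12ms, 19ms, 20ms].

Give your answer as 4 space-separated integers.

Answer: 1 2 1 1

Derivation:
Queue lengths at query times:
  query t=1ms: backlog = 1
  query t=12ms: backlog = 2
  query t=19ms: backlog = 1
  query t=20ms: backlog = 1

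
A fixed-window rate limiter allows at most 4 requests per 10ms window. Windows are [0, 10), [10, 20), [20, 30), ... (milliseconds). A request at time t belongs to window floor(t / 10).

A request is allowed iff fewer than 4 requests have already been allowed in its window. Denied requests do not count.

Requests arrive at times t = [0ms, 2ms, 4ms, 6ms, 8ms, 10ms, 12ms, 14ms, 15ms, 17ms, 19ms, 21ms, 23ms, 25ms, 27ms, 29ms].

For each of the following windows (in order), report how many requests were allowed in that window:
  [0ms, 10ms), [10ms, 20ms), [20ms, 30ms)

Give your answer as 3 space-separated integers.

Processing requests:
  req#1 t=0ms (window 0): ALLOW
  req#2 t=2ms (window 0): ALLOW
  req#3 t=4ms (window 0): ALLOW
  req#4 t=6ms (window 0): ALLOW
  req#5 t=8ms (window 0): DENY
  req#6 t=10ms (window 1): ALLOW
  req#7 t=12ms (window 1): ALLOW
  req#8 t=14ms (window 1): ALLOW
  req#9 t=15ms (window 1): ALLOW
  req#10 t=17ms (window 1): DENY
  req#11 t=19ms (window 1): DENY
  req#12 t=21ms (window 2): ALLOW
  req#13 t=23ms (window 2): ALLOW
  req#14 t=25ms (window 2): ALLOW
  req#15 t=27ms (window 2): ALLOW
  req#16 t=29ms (window 2): DENY

Allowed counts by window: 4 4 4

Answer: 4 4 4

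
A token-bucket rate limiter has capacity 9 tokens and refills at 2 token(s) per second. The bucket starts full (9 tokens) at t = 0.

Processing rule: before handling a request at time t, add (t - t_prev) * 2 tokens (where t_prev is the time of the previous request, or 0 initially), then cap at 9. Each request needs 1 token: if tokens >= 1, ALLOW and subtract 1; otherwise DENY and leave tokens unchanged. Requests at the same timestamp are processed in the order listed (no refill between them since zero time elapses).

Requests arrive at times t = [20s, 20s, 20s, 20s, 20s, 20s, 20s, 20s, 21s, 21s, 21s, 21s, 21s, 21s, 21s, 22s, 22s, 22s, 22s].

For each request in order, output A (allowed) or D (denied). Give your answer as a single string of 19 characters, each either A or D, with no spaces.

Answer: AAAAAAAAAAADDDDAADD

Derivation:
Simulating step by step:
  req#1 t=20s: ALLOW
  req#2 t=20s: ALLOW
  req#3 t=20s: ALLOW
  req#4 t=20s: ALLOW
  req#5 t=20s: ALLOW
  req#6 t=20s: ALLOW
  req#7 t=20s: ALLOW
  req#8 t=20s: ALLOW
  req#9 t=21s: ALLOW
  req#10 t=21s: ALLOW
  req#11 t=21s: ALLOW
  req#12 t=21s: DENY
  req#13 t=21s: DENY
  req#14 t=21s: DENY
  req#15 t=21s: DENY
  req#16 t=22s: ALLOW
  req#17 t=22s: ALLOW
  req#18 t=22s: DENY
  req#19 t=22s: DENY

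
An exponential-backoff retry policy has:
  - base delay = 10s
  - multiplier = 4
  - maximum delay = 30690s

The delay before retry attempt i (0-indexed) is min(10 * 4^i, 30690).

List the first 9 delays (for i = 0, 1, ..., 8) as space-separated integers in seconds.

Answer: 10 40 160 640 2560 10240 30690 30690 30690

Derivation:
Computing each delay:
  i=0: min(10*4^0, 30690) = 10
  i=1: min(10*4^1, 30690) = 40
  i=2: min(10*4^2, 30690) = 160
  i=3: min(10*4^3, 30690) = 640
  i=4: min(10*4^4, 30690) = 2560
  i=5: min(10*4^5, 30690) = 10240
  i=6: min(10*4^6, 30690) = 30690
  i=7: min(10*4^7, 30690) = 30690
  i=8: min(10*4^8, 30690) = 30690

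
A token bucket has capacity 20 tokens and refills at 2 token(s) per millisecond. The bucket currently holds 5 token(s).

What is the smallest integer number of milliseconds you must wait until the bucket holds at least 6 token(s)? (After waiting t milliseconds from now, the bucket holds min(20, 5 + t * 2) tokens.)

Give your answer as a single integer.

Answer: 1

Derivation:
Need 5 + t * 2 >= 6, so t >= 1/2.
Smallest integer t = ceil(1/2) = 1.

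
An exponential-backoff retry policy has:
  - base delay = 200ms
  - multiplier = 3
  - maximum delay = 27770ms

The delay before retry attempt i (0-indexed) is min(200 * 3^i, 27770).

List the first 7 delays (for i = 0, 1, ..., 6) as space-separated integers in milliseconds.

Answer: 200 600 1800 5400 16200 27770 27770

Derivation:
Computing each delay:
  i=0: min(200*3^0, 27770) = 200
  i=1: min(200*3^1, 27770) = 600
  i=2: min(200*3^2, 27770) = 1800
  i=3: min(200*3^3, 27770) = 5400
  i=4: min(200*3^4, 27770) = 16200
  i=5: min(200*3^5, 27770) = 27770
  i=6: min(200*3^6, 27770) = 27770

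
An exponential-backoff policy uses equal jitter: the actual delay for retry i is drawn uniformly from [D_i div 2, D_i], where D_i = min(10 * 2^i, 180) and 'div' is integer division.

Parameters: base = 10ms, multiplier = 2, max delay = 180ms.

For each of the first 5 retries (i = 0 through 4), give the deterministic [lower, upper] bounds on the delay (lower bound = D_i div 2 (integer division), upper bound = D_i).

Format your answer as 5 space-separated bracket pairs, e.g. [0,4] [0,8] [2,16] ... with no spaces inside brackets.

Computing bounds per retry:
  i=0: D_i=min(10*2^0,180)=10, bounds=[5,10]
  i=1: D_i=min(10*2^1,180)=20, bounds=[10,20]
  i=2: D_i=min(10*2^2,180)=40, bounds=[20,40]
  i=3: D_i=min(10*2^3,180)=80, bounds=[40,80]
  i=4: D_i=min(10*2^4,180)=160, bounds=[80,160]

Answer: [5,10] [10,20] [20,40] [40,80] [80,160]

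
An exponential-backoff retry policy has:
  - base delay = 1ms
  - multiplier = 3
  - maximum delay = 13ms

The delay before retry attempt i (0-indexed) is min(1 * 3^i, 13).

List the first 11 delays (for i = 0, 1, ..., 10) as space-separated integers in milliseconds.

Computing each delay:
  i=0: min(1*3^0, 13) = 1
  i=1: min(1*3^1, 13) = 3
  i=2: min(1*3^2, 13) = 9
  i=3: min(1*3^3, 13) = 13
  i=4: min(1*3^4, 13) = 13
  i=5: min(1*3^5, 13) = 13
  i=6: min(1*3^6, 13) = 13
  i=7: min(1*3^7, 13) = 13
  i=8: min(1*3^8, 13) = 13
  i=9: min(1*3^9, 13) = 13
  i=10: min(1*3^10, 13) = 13

Answer: 1 3 9 13 13 13 13 13 13 13 13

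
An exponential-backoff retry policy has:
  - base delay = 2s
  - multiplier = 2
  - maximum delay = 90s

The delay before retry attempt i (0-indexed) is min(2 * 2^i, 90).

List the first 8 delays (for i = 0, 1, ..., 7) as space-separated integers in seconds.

Computing each delay:
  i=0: min(2*2^0, 90) = 2
  i=1: min(2*2^1, 90) = 4
  i=2: min(2*2^2, 90) = 8
  i=3: min(2*2^3, 90) = 16
  i=4: min(2*2^4, 90) = 32
  i=5: min(2*2^5, 90) = 64
  i=6: min(2*2^6, 90) = 90
  i=7: min(2*2^7, 90) = 90

Answer: 2 4 8 16 32 64 90 90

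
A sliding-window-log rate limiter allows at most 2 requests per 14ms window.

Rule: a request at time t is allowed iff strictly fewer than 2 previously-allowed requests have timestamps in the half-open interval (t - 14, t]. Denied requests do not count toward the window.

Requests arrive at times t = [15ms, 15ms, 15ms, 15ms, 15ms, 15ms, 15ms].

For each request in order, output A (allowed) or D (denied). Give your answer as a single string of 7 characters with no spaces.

Tracking allowed requests in the window:
  req#1 t=15ms: ALLOW
  req#2 t=15ms: ALLOW
  req#3 t=15ms: DENY
  req#4 t=15ms: DENY
  req#5 t=15ms: DENY
  req#6 t=15ms: DENY
  req#7 t=15ms: DENY

Answer: AADDDDD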